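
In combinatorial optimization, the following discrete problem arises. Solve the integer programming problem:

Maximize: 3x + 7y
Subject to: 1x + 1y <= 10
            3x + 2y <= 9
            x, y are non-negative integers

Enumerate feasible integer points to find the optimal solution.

Constraint 1: 1x + 1y <= 10
Constraint 2: 3x + 2y <= 9
Feasible x range (need y >= 0): 0 <= x <= min(10/1, 9/3) => x in {0, ..., 3}.
Enumerate feasible integer points row by row (the coefficient of y is 7 > 0, so for each x the largest feasible y gives the best value):
  x = 0: y <= min((10 - 1*0)/1, (9 - 3*0)/2) => y in {0, ..., 4}; best 3*0 + 7*4 = 28
  x = 1: y <= min((10 - 1*1)/1, (9 - 3*1)/2) => y in {0, ..., 3}; best 3*1 + 7*3 = 24
  x = 2: y <= min((10 - 1*2)/1, (9 - 3*2)/2) => y in {0, ..., 1}; best 3*2 + 7*1 = 13
  x = 3: y <= min((10 - 1*3)/1, (9 - 3*3)/2) => y in {0}; best 3*3 + 7*0 = 9
The maximum 3x + 7y = 28 is achieved at x = 0, y = 4.
Check: 1*0 + 1*4 = 4 <= 10 and 3*0 + 2*4 = 8 <= 9.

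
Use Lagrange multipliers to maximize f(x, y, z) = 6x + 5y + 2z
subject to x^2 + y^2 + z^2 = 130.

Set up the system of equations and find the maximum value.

Lagrange conditions: 6 = 2*lambda*x, 5 = 2*lambda*y, 2 = 2*lambda*z
So x:6 = y:5 = z:2, i.e. x = 6t, y = 5t, z = 2t
Constraint: t^2*(6^2 + 5^2 + 2^2) = 130
  t^2 * 65 = 130  =>  t = sqrt(2)
Maximum = 6*6t + 5*5t + 2*2t = 65*sqrt(2) = sqrt(8450)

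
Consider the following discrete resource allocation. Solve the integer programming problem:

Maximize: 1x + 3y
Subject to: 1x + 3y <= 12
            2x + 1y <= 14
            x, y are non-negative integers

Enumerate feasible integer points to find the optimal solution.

Constraint 1: 1x + 3y <= 12
Constraint 2: 2x + 1y <= 14
Feasible x range (need y >= 0): 0 <= x <= min(12/1, 14/2) => x in {0, ..., 7}.
Enumerate feasible integer points row by row (the coefficient of y is 3 > 0, so for each x the largest feasible y gives the best value):
  x = 0: y <= min((12 - 1*0)/3, (14 - 2*0)/1) => y in {0, ..., 4}; best 1*0 + 3*4 = 12
  x = 1: y <= min((12 - 1*1)/3, (14 - 2*1)/1) => y in {0, ..., 3}; best 1*1 + 3*3 = 10
  x = 2: y <= min((12 - 1*2)/3, (14 - 2*2)/1) => y in {0, ..., 3}; best 1*2 + 3*3 = 11
  x = 3: y <= min((12 - 1*3)/3, (14 - 2*3)/1) => y in {0, ..., 3}; best 1*3 + 3*3 = 12
  x = 4: y <= min((12 - 1*4)/3, (14 - 2*4)/1) => y in {0, ..., 2}; best 1*4 + 3*2 = 10
  x = 5: y <= min((12 - 1*5)/3, (14 - 2*5)/1) => y in {0, ..., 2}; best 1*5 + 3*2 = 11
  x = 6: y <= min((12 - 1*6)/3, (14 - 2*6)/1) => y in {0, ..., 2}; best 1*6 + 3*2 = 12
  x = 7: y <= min((12 - 1*7)/3, (14 - 2*7)/1) => y in {0}; best 1*7 + 3*0 = 7
The maximum 1x + 3y = 12 is achieved at x = 0, y = 4.
(The same value 12 is also attained at (3, 3), (6, 2).)
Check: 1*0 + 3*4 = 12 <= 12 and 2*0 + 1*4 = 4 <= 14.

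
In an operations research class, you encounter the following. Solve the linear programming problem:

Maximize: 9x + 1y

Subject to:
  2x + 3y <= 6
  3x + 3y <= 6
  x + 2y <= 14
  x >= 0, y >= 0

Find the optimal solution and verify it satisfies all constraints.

Feasible vertices: (0, 0), (0, 2), (2, 0)
Objective 9x + 1y at each vertex:
  (0, 0): 0
  (0, 2): 2
  (2, 0): 18
Maximum is 18 at (2, 0).
Verify constraints at (x, y) = (2, 0):
  2*2 + 3*0 = 4 <= 6
  3*2 + 3*0 = 6 <= 6 (active)
  1*2 + 2*0 = 2 <= 14
  x = 2 >= 0, y = 0 >= 0. All constraints satisfied.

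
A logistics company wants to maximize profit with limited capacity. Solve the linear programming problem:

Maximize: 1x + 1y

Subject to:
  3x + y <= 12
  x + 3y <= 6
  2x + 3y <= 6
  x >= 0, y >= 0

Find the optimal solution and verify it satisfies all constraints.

Feasible vertices: (0, 0), (0, 2), (3, 0)
Objective 1x + 1y at each vertex:
  (0, 0): 0
  (0, 2): 2
  (3, 0): 3
Maximum is 3 at (3, 0).
Verify constraints at (x, y) = (3, 0):
  3*3 + 1*0 = 9 <= 12
  1*3 + 3*0 = 3 <= 6
  2*3 + 3*0 = 6 <= 6 (active)
  x = 3 >= 0, y = 0 >= 0. All constraints satisfied.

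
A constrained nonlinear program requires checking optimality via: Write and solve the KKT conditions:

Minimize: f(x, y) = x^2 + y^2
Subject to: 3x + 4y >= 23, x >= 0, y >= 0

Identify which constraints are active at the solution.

KKT conditions for min x^2 + y^2 s.t. 3x + 4y >= 23, x >= 0, y >= 0:
Stationarity: 2x = mu*3 + mu_x, 2y = mu*4 + mu_y, with mu, mu_x, mu_y >= 0
Complementary slackness: mu*(3x + 4y - 23) = 0, mu_x*x = 0, mu_y*y = 0
(0, 0) is infeasible (3*0 + 4*0 < 23), so if mu = 0 stationarity would force x = mu_x/2 >= 0, y = mu_y/2 >= 0 with mu_x*x = mu_y*y = 0, i.e. x = y = 0: contradiction. Hence mu > 0 and 3x + 4y = 23 is active.
Try x > 0, y > 0 (so mu_x = mu_y = 0): x = 3*mu/2, y = 4*mu/2
Substitute: 3*(3*mu/2) + 4*(4*mu/2) = 23
  mu*25/2 = 23 => mu = 46/25
x* = 69/25 > 0, y* = 92/25 > 0, consistent with mu_x = mu_y = 0.
f is convex and the constraints are linear, so this KKT point is the global minimum.
f* = 529/25
Active constraints: 3x + 4y >= 23 (holds with equality, mu = 46/25 > 0); x >= 0 and y >= 0 are inactive (mu_x = mu_y = 0).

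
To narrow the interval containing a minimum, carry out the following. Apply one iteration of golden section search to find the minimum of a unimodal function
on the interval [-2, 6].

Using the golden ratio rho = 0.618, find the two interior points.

Golden section search on [-2, 6].
Golden ratio rho = 0.618 (approx).
Interior points:
  x_1 = -2 + (1-0.618)*8 = 1.0560
  x_2 = -2 + 0.618*8 = 2.9440
Compare f(x_1) and f(x_2) to determine which subinterval to keep.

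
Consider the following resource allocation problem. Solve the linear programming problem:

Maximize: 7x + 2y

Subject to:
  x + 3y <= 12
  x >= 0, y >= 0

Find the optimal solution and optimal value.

The feasible region has vertices at [(0, 0), (12, 0), (0, 4)].
Checking objective 7x + 2y at each vertex:
  (0, 0): 7*0 + 2*0 = 0
  (12, 0): 7*12 + 2*0 = 84
  (0, 4): 7*0 + 2*4 = 8
Maximum is 84 at (12, 0).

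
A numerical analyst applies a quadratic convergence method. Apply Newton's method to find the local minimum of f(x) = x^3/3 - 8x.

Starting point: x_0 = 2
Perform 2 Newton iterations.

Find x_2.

f(x) = x^3/3 - 8x
f'(x) = x^2 - 8, f''(x) = 2x
Newton update: x_{n+1} = x_n - (x_n^2 - 8)/(2*x_n)
Step 1: x_0 = 2, f'=-4, f''=4, x_1 = 3
Step 2: x_1 = 3, f'=1, f''=6, x_2 = 17/6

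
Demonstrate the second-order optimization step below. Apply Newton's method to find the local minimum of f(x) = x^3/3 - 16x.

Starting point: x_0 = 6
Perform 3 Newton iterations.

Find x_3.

f(x) = x^3/3 - 16x
f'(x) = x^2 - 16, f''(x) = 2x
Newton update: x_{n+1} = x_n - (x_n^2 - 16)/(2*x_n)
Step 1: x_0 = 6, f'=20, f''=12, x_1 = 13/3
Step 2: x_1 = 13/3, f'=25/9, f''=26/3, x_2 = 313/78
Step 3: x_2 = 313/78, f'=625/6084, f''=313/39, x_3 = 195313/48828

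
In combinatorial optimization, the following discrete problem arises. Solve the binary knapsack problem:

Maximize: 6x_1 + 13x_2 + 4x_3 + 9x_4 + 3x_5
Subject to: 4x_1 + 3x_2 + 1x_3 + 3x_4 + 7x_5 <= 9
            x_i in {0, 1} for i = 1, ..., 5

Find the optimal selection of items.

Items: item 1 (v=6, w=4), item 2 (v=13, w=3), item 3 (v=4, w=1), item 4 (v=9, w=3), item 5 (v=3, w=7)
Capacity: 9
Checking all 32 subsets (w = total weight, v = total value):
  {}: w = 0, v = 0
  {1}: w = 4, v = 6
  {2}: w = 3, v = 13
  {3}: w = 1, v = 4
  {4}: w = 3, v = 9
  {5}: w = 7, v = 3
  {1, 2}: w = 7, v = 19
  {1, 3}: w = 5, v = 10
  {1, 4}: w = 7, v = 15
  {1, 5}: w = 11 > 9, infeasible
  {2, 3}: w = 4, v = 17
  {2, 4}: w = 6, v = 22
  {2, 5}: w = 10 > 9, infeasible
  {3, 4}: w = 4, v = 13
  {3, 5}: w = 8, v = 7
  {4, 5}: w = 10 > 9, infeasible
  {1, 2, 3}: w = 8, v = 23
  {1, 2, 4}: w = 10 > 9, infeasible
  {1, 2, 5}: w = 14 > 9, infeasible
  {1, 3, 4}: w = 8, v = 19
  {1, 3, 5}: w = 12 > 9, infeasible
  {1, 4, 5}: w = 14 > 9, infeasible
  {2, 3, 4}: w = 7, v = 26
  {2, 3, 5}: w = 11 > 9, infeasible
  {2, 4, 5}: w = 13 > 9, infeasible
  {3, 4, 5}: w = 11 > 9, infeasible
  {1, 2, 3, 4}: w = 11 > 9, infeasible
  {1, 2, 3, 5}: w = 15 > 9, infeasible
  {1, 2, 4, 5}: w = 17 > 9, infeasible
  {1, 3, 4, 5}: w = 15 > 9, infeasible
  {2, 3, 4, 5}: w = 14 > 9, infeasible
  {1, 2, 3, 4, 5}: w = 18 > 9, infeasible
Best feasible subset: items [2, 3, 4]
Total weight: 7 <= 9, total value: 26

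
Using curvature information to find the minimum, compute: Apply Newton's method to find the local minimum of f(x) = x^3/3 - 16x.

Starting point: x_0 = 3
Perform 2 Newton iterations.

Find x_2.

f(x) = x^3/3 - 16x
f'(x) = x^2 - 16, f''(x) = 2x
Newton update: x_{n+1} = x_n - (x_n^2 - 16)/(2*x_n)
Step 1: x_0 = 3, f'=-7, f''=6, x_1 = 25/6
Step 2: x_1 = 25/6, f'=49/36, f''=25/3, x_2 = 1201/300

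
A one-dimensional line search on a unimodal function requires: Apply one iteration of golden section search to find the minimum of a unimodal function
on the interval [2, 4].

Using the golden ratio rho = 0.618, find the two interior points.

Golden section search on [2, 4].
Golden ratio rho = 0.618 (approx).
Interior points:
  x_1 = 2 + (1-0.618)*2 = 2.7640
  x_2 = 2 + 0.618*2 = 3.2360
Compare f(x_1) and f(x_2) to determine which subinterval to keep.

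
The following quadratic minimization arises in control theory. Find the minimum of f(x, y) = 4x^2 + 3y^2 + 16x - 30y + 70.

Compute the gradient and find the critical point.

f(x,y) = 4x^2 + 3y^2 + 16x - 30y + 70
df/dx = 8x + (16) = 0  =>  x = -2
df/dy = 6y + (-30) = 0  =>  y = 5
f(-2, 5) = 4*(-2)^2 + 3*(5)^2 + 16*(-2) + -30*(5) + 70 = -21
Hessian is diagonal with entries 8, 6 > 0, so this is a minimum.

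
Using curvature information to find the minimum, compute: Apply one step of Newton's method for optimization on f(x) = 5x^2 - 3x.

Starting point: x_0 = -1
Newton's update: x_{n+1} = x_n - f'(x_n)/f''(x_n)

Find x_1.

f(x) = 5x^2 - 3x
f'(x) = 10x + (-3), f''(x) = 10
Newton step: x_1 = x_0 - f'(x_0)/f''(x_0)
f'(-1) = -13
x_1 = -1 - -13/10 = 3/10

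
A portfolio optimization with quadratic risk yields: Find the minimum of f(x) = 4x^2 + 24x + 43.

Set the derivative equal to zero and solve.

f(x) = 4x^2 + 24x + 43
f'(x) = 8x + (24) = 0
x = -24/8 = -3
f(-3) = 7
Since f''(x) = 8 > 0, this is a minimum.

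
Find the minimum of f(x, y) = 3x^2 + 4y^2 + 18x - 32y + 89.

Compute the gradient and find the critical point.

f(x,y) = 3x^2 + 4y^2 + 18x - 32y + 89
df/dx = 6x + (18) = 0  =>  x = -3
df/dy = 8y + (-32) = 0  =>  y = 4
f(-3, 4) = 3*(-3)^2 + 4*(4)^2 + 18*(-3) + -32*(4) + 89 = -2
Hessian is diagonal with entries 6, 8 > 0, so this is a minimum.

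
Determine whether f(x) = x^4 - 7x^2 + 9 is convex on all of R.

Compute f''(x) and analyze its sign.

f(x) = x^4 - 7x^2 + 9
f'(x) = 4x^3 + -14x
f''(x) = 12x^2 + -14
f''(0) = -14 < 0, so not convex near x = 0
Therefore, f is not globally convex on R.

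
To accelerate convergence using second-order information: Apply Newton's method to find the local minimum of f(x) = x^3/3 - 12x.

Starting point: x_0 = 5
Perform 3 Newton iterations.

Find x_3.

f(x) = x^3/3 - 12x
f'(x) = x^2 - 12, f''(x) = 2x
Newton update: x_{n+1} = x_n - (x_n^2 - 12)/(2*x_n)
Step 1: x_0 = 5, f'=13, f''=10, x_1 = 37/10
Step 2: x_1 = 37/10, f'=169/100, f''=37/5, x_2 = 2569/740
Step 3: x_2 = 2569/740, f'=28561/547600, f''=2569/370, x_3 = 13170961/3802120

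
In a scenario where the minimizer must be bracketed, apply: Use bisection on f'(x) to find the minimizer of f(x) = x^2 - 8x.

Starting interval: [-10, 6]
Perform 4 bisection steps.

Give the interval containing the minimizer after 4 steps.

Finding critical point of f(x) = x^2 - 8x using bisection on f'(x) = 2x + -8.
f'(x) = 0 when x = 4.
Starting interval: [-10, 6]
Step 1: mid = -2, f'(mid) = -12, new interval = [-2, 6]
Step 2: mid = 2, f'(mid) = -4, new interval = [2, 6]
Step 3: mid = 4, f'(mid) = 0, new interval = [4, 4]
Step 4: mid = 4, f'(mid) = 0, new interval = [4, 4]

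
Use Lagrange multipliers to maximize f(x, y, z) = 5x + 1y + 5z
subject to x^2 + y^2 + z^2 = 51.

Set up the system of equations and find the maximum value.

Lagrange conditions: 5 = 2*lambda*x, 1 = 2*lambda*y, 5 = 2*lambda*z
So x:5 = y:1 = z:5, i.e. x = 5t, y = 1t, z = 5t
Constraint: t^2*(5^2 + 1^2 + 5^2) = 51
  t^2 * 51 = 51  =>  t = sqrt(1)
Maximum = 5*5t + 1*1t + 5*5t = 51*sqrt(1) = 51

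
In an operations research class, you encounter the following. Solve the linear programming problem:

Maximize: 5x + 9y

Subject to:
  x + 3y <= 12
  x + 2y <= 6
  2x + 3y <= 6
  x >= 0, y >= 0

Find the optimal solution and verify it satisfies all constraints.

Feasible vertices: (0, 0), (0, 2), (3, 0)
Objective 5x + 9y at each vertex:
  (0, 0): 0
  (0, 2): 18
  (3, 0): 15
Maximum is 18 at (0, 2).
Verify constraints at (x, y) = (0, 2):
  1*0 + 3*2 = 6 <= 12
  1*0 + 2*2 = 4 <= 6
  2*0 + 3*2 = 6 <= 6 (active)
  x = 0 >= 0, y = 2 >= 0. All constraints satisfied.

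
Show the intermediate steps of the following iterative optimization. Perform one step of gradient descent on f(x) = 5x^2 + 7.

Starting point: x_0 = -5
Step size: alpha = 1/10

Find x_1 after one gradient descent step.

f(x) = 5x^2 + 7
f'(x) = 10x + 0
f'(-5) = 10*-5 + (0) = -50
x_1 = x_0 - alpha * f'(x_0) = -5 - 1/10 * -50 = 0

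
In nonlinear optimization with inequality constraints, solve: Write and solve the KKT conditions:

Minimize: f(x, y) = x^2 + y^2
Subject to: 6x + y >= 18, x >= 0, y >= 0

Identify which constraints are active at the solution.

KKT conditions for min x^2 + y^2 s.t. 6x + 1y >= 18, x >= 0, y >= 0:
Stationarity: 2x = mu*6 + mu_x, 2y = mu*1 + mu_y, with mu, mu_x, mu_y >= 0
Complementary slackness: mu*(6x + y - 18) = 0, mu_x*x = 0, mu_y*y = 0
(0, 0) is infeasible (6*0 + 1*0 < 18), so if mu = 0 stationarity would force x = mu_x/2 >= 0, y = mu_y/2 >= 0 with mu_x*x = mu_y*y = 0, i.e. x = y = 0: contradiction. Hence mu > 0 and 6x + y = 18 is active.
Try x > 0, y > 0 (so mu_x = mu_y = 0): x = 6*mu/2, y = 1*mu/2
Substitute: 6*(6*mu/2) + 1*(1*mu/2) = 18
  mu*37/2 = 18 => mu = 36/37
x* = 108/37 > 0, y* = 18/37 > 0, consistent with mu_x = mu_y = 0.
f is convex and the constraints are linear, so this KKT point is the global minimum.
f* = 324/37
Active constraints: 6x + y >= 18 (holds with equality, mu = 36/37 > 0); x >= 0 and y >= 0 are inactive (mu_x = mu_y = 0).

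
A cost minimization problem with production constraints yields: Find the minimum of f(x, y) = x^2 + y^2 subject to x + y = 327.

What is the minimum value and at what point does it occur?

Substitute y = 327 - x into f(x,y) = x^2 + y^2:
g(x) = x^2 + (327 - x)^2 = 2x^2 - 654x + 106929
g'(x) = 4x - 654 = 0  =>  x = 327/2
y = 327 - 327/2 = 327/2
Minimum value = (327/2)^2 + (327/2)^2 = 106929/2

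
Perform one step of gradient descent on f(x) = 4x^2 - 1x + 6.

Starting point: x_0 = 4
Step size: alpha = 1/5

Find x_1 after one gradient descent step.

f(x) = 4x^2 - 1x + 6
f'(x) = 8x - 1
f'(4) = 8*4 + (-1) = 31
x_1 = x_0 - alpha * f'(x_0) = 4 - 1/5 * 31 = -11/5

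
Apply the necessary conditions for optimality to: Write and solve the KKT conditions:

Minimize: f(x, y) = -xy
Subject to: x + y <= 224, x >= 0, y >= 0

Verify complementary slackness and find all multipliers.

Problem: min -xy s.t. x + y <= 224 (multiplier lambda), x >= 0 (mu_x), y >= 0 (mu_y)
KKT stationarity: -y + lambda - mu_x = 0, -x + lambda - mu_y = 0, with lambda, mu_x, mu_y >= 0
Complementary slackness: lambda*(x + y - 224) = 0, mu_x*x = 0, mu_y*y = 0
If lambda = 0: y = -mu_x <= 0 and x = -mu_y <= 0 force x = y = 0 with f = 0; but x = y = 112 is feasible with f = -12544 < 0, so this is not the minimum. Hence lambda > 0 and x + y = 224.
Try x > 0, y > 0 (so mu_x = mu_y = 0): y = lambda, x = lambda => x = y = lambda
x + y = 224 => 2*lambda = 224 => lambda = 112
x* = y* = 112 > 0, consistent with mu_x = mu_y = 0.
(Any feasible point with x = 0 or y = 0 has f = 0 > -12544, so the minimum is not on those boundaries.)
min(-xy) = -12544 (i.e. max xy = 12544)
Multipliers: lambda = 112, mu_x = 0, mu_y = 0
Complementary slackness: lambda*(x + y - 224) = 112*(112 + 112 - 224) = 0, mu_x*x = 0*112 = 0, mu_y*y = 0*112 = 0. Satisfied.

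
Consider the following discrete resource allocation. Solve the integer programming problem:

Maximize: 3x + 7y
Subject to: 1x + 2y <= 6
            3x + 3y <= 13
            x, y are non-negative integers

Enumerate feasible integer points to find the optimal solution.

Constraint 1: 1x + 2y <= 6
Constraint 2: 3x + 3y <= 13
Feasible x range (need y >= 0): 0 <= x <= min(6/1, 13/3) => x in {0, ..., 4}.
Enumerate feasible integer points row by row (the coefficient of y is 7 > 0, so for each x the largest feasible y gives the best value):
  x = 0: y <= min((6 - 1*0)/2, (13 - 3*0)/3) => y in {0, ..., 3}; best 3*0 + 7*3 = 21
  x = 1: y <= min((6 - 1*1)/2, (13 - 3*1)/3) => y in {0, ..., 2}; best 3*1 + 7*2 = 17
  x = 2: y <= min((6 - 1*2)/2, (13 - 3*2)/3) => y in {0, ..., 2}; best 3*2 + 7*2 = 20
  x = 3: y <= min((6 - 1*3)/2, (13 - 3*3)/3) => y in {0, ..., 1}; best 3*3 + 7*1 = 16
  x = 4: y <= min((6 - 1*4)/2, (13 - 3*4)/3) => y in {0}; best 3*4 + 7*0 = 12
The maximum 3x + 7y = 21 is achieved at x = 0, y = 3.
Check: 1*0 + 2*3 = 6 <= 6 and 3*0 + 3*3 = 9 <= 13.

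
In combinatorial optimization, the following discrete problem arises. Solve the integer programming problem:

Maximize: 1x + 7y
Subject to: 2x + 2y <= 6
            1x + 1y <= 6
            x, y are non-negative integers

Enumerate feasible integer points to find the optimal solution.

Constraint 1: 2x + 2y <= 6
Constraint 2: 1x + 1y <= 6
Feasible x range (need y >= 0): 0 <= x <= min(6/2, 6/1) => x in {0, ..., 3}.
Enumerate feasible integer points row by row (the coefficient of y is 7 > 0, so for each x the largest feasible y gives the best value):
  x = 0: y <= min((6 - 2*0)/2, (6 - 1*0)/1) => y in {0, ..., 3}; best 1*0 + 7*3 = 21
  x = 1: y <= min((6 - 2*1)/2, (6 - 1*1)/1) => y in {0, ..., 2}; best 1*1 + 7*2 = 15
  x = 2: y <= min((6 - 2*2)/2, (6 - 1*2)/1) => y in {0, ..., 1}; best 1*2 + 7*1 = 9
  x = 3: y <= min((6 - 2*3)/2, (6 - 1*3)/1) => y in {0}; best 1*3 + 7*0 = 3
The maximum 1x + 7y = 21 is achieved at x = 0, y = 3.
Check: 2*0 + 2*3 = 6 <= 6 and 1*0 + 1*3 = 3 <= 6.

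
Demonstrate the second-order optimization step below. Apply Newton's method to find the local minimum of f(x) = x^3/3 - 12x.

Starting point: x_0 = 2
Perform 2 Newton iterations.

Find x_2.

f(x) = x^3/3 - 12x
f'(x) = x^2 - 12, f''(x) = 2x
Newton update: x_{n+1} = x_n - (x_n^2 - 12)/(2*x_n)
Step 1: x_0 = 2, f'=-8, f''=4, x_1 = 4
Step 2: x_1 = 4, f'=4, f''=8, x_2 = 7/2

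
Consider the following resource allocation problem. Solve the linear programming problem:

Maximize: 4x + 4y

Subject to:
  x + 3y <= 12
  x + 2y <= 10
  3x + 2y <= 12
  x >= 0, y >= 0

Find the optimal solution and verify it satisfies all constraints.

Feasible vertices: (0, 0), (0, 4), (12/7, 24/7), (4, 0)
Objective 4x + 4y at each vertex:
  (0, 0): 0
  (0, 4): 16
  (12/7, 24/7): 144/7
  (4, 0): 16
Maximum is 144/7 at (12/7, 24/7).
Verify constraints at (x, y) = (12/7, 24/7):
  1*(12/7) + 3*(24/7) = 12 <= 12 (active)
  1*(12/7) + 2*(24/7) = 60/7 <= 10
  3*(12/7) + 2*(24/7) = 12 <= 12 (active)
  x = 12/7 >= 0, y = 24/7 >= 0. All constraints satisfied.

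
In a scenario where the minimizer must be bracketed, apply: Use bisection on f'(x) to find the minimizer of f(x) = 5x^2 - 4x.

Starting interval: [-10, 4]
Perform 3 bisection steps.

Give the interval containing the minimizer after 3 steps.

Finding critical point of f(x) = 5x^2 - 4x using bisection on f'(x) = 10x + -4.
f'(x) = 0 when x = 2/5.
Starting interval: [-10, 4]
Step 1: mid = -3, f'(mid) = -34, new interval = [-3, 4]
Step 2: mid = 1/2, f'(mid) = 1, new interval = [-3, 1/2]
Step 3: mid = -5/4, f'(mid) = -33/2, new interval = [-5/4, 1/2]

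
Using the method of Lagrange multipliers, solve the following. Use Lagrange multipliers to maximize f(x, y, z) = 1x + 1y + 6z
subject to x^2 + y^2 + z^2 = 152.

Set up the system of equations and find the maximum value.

Lagrange conditions: 1 = 2*lambda*x, 1 = 2*lambda*y, 6 = 2*lambda*z
So x:1 = y:1 = z:6, i.e. x = 1t, y = 1t, z = 6t
Constraint: t^2*(1^2 + 1^2 + 6^2) = 152
  t^2 * 38 = 152  =>  t = sqrt(4)
Maximum = 1*1t + 1*1t + 6*6t = 38*sqrt(4) = 76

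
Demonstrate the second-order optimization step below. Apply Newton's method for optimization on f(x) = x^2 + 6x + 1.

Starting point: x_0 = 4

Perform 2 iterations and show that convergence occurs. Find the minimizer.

f(x) = x^2 + 6x + 1, f'(x) = 2x + (6), f''(x) = 2
Step 1: f'(4) = 14, x_1 = 4 - 14/2 = -3
Step 2: f'(-3) = 0, x_2 = -3 (converged)
Newton's method converges in 1 step for quadratics.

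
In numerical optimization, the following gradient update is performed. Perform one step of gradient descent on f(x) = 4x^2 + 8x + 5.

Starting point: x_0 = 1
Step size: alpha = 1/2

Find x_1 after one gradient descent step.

f(x) = 4x^2 + 8x + 5
f'(x) = 8x + 8
f'(1) = 8*1 + (8) = 16
x_1 = x_0 - alpha * f'(x_0) = 1 - 1/2 * 16 = -7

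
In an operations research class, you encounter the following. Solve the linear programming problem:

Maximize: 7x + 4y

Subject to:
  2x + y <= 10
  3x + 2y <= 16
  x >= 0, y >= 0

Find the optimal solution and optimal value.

Feasible vertices: (0, 0), (0, 8), (4, 2), (5, 0)
Objective 7x + 4y at each:
  (0, 0): 0
  (0, 8): 32
  (4, 2): 36
  (5, 0): 35
Maximum is 36 at (4, 2).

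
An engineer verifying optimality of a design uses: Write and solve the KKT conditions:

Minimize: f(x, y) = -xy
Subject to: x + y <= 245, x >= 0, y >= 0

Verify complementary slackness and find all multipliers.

Problem: min -xy s.t. x + y <= 245 (multiplier lambda), x >= 0 (mu_x), y >= 0 (mu_y)
KKT stationarity: -y + lambda - mu_x = 0, -x + lambda - mu_y = 0, with lambda, mu_x, mu_y >= 0
Complementary slackness: lambda*(x + y - 245) = 0, mu_x*x = 0, mu_y*y = 0
If lambda = 0: y = -mu_x <= 0 and x = -mu_y <= 0 force x = y = 0 with f = 0; but x = y = 245/2 is feasible with f = -60025/4 < 0, so this is not the minimum. Hence lambda > 0 and x + y = 245.
Try x > 0, y > 0 (so mu_x = mu_y = 0): y = lambda, x = lambda => x = y = lambda
x + y = 245 => 2*lambda = 245 => lambda = 245/2
x* = y* = 245/2 > 0, consistent with mu_x = mu_y = 0.
(Any feasible point with x = 0 or y = 0 has f = 0 > -60025/4, so the minimum is not on those boundaries.)
min(-xy) = -60025/4 (i.e. max xy = 60025/4)
Multipliers: lambda = 245/2, mu_x = 0, mu_y = 0
Complementary slackness: lambda*(x + y - 245) = 245/2*(245/2 + 245/2 - 245) = 0, mu_x*x = 0*245/2 = 0, mu_y*y = 0*245/2 = 0. Satisfied.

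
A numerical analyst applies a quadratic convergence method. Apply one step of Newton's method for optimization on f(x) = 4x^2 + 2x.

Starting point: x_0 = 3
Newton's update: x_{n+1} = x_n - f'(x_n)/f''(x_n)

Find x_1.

f(x) = 4x^2 + 2x
f'(x) = 8x + (2), f''(x) = 8
Newton step: x_1 = x_0 - f'(x_0)/f''(x_0)
f'(3) = 26
x_1 = 3 - 26/8 = -1/4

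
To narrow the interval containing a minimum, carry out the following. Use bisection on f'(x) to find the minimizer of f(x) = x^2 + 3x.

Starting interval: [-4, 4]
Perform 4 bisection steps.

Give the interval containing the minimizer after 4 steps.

Finding critical point of f(x) = x^2 + 3x using bisection on f'(x) = 2x + 3.
f'(x) = 0 when x = -3/2.
Starting interval: [-4, 4]
Step 1: mid = 0, f'(mid) = 3, new interval = [-4, 0]
Step 2: mid = -2, f'(mid) = -1, new interval = [-2, 0]
Step 3: mid = -1, f'(mid) = 1, new interval = [-2, -1]
Step 4: mid = -3/2, f'(mid) = 0, new interval = [-3/2, -3/2]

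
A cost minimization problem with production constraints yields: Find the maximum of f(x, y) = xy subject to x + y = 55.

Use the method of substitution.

Substitute y = 55 - x into f(x,y) = xy:
g(x) = x(55 - x) = 55x - x^2
g'(x) = 55 - 2x = 0  =>  x = 55/2
y = 55 - 55/2 = 55/2
Maximum value = (55/2) * (55/2) = 3025/4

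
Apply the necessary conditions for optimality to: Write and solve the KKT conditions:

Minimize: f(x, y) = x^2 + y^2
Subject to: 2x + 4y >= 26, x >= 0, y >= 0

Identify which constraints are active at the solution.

KKT conditions for min x^2 + y^2 s.t. 2x + 4y >= 26, x >= 0, y >= 0:
Stationarity: 2x = mu*2 + mu_x, 2y = mu*4 + mu_y, with mu, mu_x, mu_y >= 0
Complementary slackness: mu*(2x + 4y - 26) = 0, mu_x*x = 0, mu_y*y = 0
(0, 0) is infeasible (2*0 + 4*0 < 26), so if mu = 0 stationarity would force x = mu_x/2 >= 0, y = mu_y/2 >= 0 with mu_x*x = mu_y*y = 0, i.e. x = y = 0: contradiction. Hence mu > 0 and 2x + 4y = 26 is active.
Try x > 0, y > 0 (so mu_x = mu_y = 0): x = 2*mu/2, y = 4*mu/2
Substitute: 2*(2*mu/2) + 4*(4*mu/2) = 26
  mu*20/2 = 26 => mu = 13/5
x* = 13/5 > 0, y* = 26/5 > 0, consistent with mu_x = mu_y = 0.
f is convex and the constraints are linear, so this KKT point is the global minimum.
f* = 169/5
Active constraints: 2x + 4y >= 26 (holds with equality, mu = 13/5 > 0); x >= 0 and y >= 0 are inactive (mu_x = mu_y = 0).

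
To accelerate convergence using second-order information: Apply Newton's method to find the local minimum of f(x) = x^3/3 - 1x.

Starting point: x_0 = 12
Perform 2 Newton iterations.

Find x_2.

f(x) = x^3/3 - 1x
f'(x) = x^2 - 1, f''(x) = 2x
Newton update: x_{n+1} = x_n - (x_n^2 - 1)/(2*x_n)
Step 1: x_0 = 12, f'=143, f''=24, x_1 = 145/24
Step 2: x_1 = 145/24, f'=20449/576, f''=145/12, x_2 = 21601/6960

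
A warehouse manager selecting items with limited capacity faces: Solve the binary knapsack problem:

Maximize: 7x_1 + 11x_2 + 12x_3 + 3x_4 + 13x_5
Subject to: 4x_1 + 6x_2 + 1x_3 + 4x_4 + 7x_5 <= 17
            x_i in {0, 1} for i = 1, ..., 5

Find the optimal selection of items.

Items: item 1 (v=7, w=4), item 2 (v=11, w=6), item 3 (v=12, w=1), item 4 (v=3, w=4), item 5 (v=13, w=7)
Capacity: 17
Checking all 32 subsets (w = total weight, v = total value):
  {}: w = 0, v = 0
  {1}: w = 4, v = 7
  {2}: w = 6, v = 11
  {3}: w = 1, v = 12
  {4}: w = 4, v = 3
  {5}: w = 7, v = 13
  {1, 2}: w = 10, v = 18
  {1, 3}: w = 5, v = 19
  {1, 4}: w = 8, v = 10
  {1, 5}: w = 11, v = 20
  {2, 3}: w = 7, v = 23
  {2, 4}: w = 10, v = 14
  {2, 5}: w = 13, v = 24
  {3, 4}: w = 5, v = 15
  {3, 5}: w = 8, v = 25
  {4, 5}: w = 11, v = 16
  {1, 2, 3}: w = 11, v = 30
  {1, 2, 4}: w = 14, v = 21
  {1, 2, 5}: w = 17, v = 31
  {1, 3, 4}: w = 9, v = 22
  {1, 3, 5}: w = 12, v = 32
  {1, 4, 5}: w = 15, v = 23
  {2, 3, 4}: w = 11, v = 26
  {2, 3, 5}: w = 14, v = 36
  {2, 4, 5}: w = 17, v = 27
  {3, 4, 5}: w = 12, v = 28
  {1, 2, 3, 4}: w = 15, v = 33
  {1, 2, 3, 5}: w = 18 > 17, infeasible
  {1, 2, 4, 5}: w = 21 > 17, infeasible
  {1, 3, 4, 5}: w = 16, v = 35
  {2, 3, 4, 5}: w = 18 > 17, infeasible
  {1, 2, 3, 4, 5}: w = 22 > 17, infeasible
Best feasible subset: items [2, 3, 5]
Total weight: 14 <= 17, total value: 36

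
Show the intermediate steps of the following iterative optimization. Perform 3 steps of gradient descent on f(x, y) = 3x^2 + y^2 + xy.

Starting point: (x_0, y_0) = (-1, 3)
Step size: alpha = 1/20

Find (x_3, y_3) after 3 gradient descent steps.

f(x,y) = 3x^2 + y^2 + xy
grad_x = 6x + 1y, grad_y = 2y + 1x
Step 1: grad = (-3, 5), (-17/20, 11/4)
Step 2: grad = (-47/20, 93/20), (-293/400, 1007/400)
Step 3: grad = (-751/400, 1721/400), (-5109/8000, 18419/8000)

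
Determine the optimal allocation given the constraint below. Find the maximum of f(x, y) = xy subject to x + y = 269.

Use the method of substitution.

Substitute y = 269 - x into f(x,y) = xy:
g(x) = x(269 - x) = 269x - x^2
g'(x) = 269 - 2x = 0  =>  x = 269/2
y = 269 - 269/2 = 269/2
Maximum value = (269/2) * (269/2) = 72361/4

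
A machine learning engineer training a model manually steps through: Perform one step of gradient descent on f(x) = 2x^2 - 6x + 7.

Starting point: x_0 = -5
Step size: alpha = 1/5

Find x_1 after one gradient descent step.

f(x) = 2x^2 - 6x + 7
f'(x) = 4x - 6
f'(-5) = 4*-5 + (-6) = -26
x_1 = x_0 - alpha * f'(x_0) = -5 - 1/5 * -26 = 1/5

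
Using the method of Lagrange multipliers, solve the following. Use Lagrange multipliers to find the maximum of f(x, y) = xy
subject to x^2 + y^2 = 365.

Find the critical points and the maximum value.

Lagrange conditions: y = 2*lambda*x and x = 2*lambda*y
If x = 0 then y = 0, violating the constraint, so x, y != 0.
Dividing: y/x = x/y => x^2 = y^2 => y = x or y = -x
Constraint: 2x^2 = 365 => x^2 = 365/2 => x = +/-sqrt(365/2)
Critical points: (sqrt(365/2), sqrt(365/2)), (-sqrt(365/2), -sqrt(365/2)), (sqrt(365/2), -sqrt(365/2)), (-sqrt(365/2), sqrt(365/2))
  y = x:  xy = x^2 = 365/2  at (sqrt(365/2), sqrt(365/2)) and (-sqrt(365/2), -sqrt(365/2))
  y = -x: xy = -x^2 = -365/2 at (sqrt(365/2), -sqrt(365/2)) and (-sqrt(365/2), sqrt(365/2))
Maximum xy = 365/2 at (sqrt(365/2), sqrt(365/2)) and (-sqrt(365/2), -sqrt(365/2))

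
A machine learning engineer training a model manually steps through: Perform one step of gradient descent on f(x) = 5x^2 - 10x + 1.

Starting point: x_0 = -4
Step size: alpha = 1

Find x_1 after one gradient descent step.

f(x) = 5x^2 - 10x + 1
f'(x) = 10x - 10
f'(-4) = 10*-4 + (-10) = -50
x_1 = x_0 - alpha * f'(x_0) = -4 - 1 * -50 = 46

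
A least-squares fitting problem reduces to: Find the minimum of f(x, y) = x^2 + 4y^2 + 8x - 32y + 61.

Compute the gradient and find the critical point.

f(x,y) = x^2 + 4y^2 + 8x - 32y + 61
df/dx = 2x + (8) = 0  =>  x = -4
df/dy = 8y + (-32) = 0  =>  y = 4
f(-4, 4) = 1*(-4)^2 + 4*(4)^2 + 8*(-4) + -32*(4) + 61 = -19
Hessian is diagonal with entries 2, 8 > 0, so this is a minimum.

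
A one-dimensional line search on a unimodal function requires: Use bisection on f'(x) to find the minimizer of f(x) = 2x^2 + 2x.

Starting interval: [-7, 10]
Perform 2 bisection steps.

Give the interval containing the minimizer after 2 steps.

Finding critical point of f(x) = 2x^2 + 2x using bisection on f'(x) = 4x + 2.
f'(x) = 0 when x = -1/2.
Starting interval: [-7, 10]
Step 1: mid = 3/2, f'(mid) = 8, new interval = [-7, 3/2]
Step 2: mid = -11/4, f'(mid) = -9, new interval = [-11/4, 3/2]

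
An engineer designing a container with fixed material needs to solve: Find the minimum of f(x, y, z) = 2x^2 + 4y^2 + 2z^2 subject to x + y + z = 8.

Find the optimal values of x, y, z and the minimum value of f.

Using Lagrange multipliers on f = 2x^2 + 4y^2 + 2z^2 with constraint x + y + z = 8:
Conditions: 2*2*x = lambda, 2*4*y = lambda, 2*2*z = lambda
So x = lambda/4, y = lambda/8, z = lambda/4
Substituting into constraint: lambda * (5/8) = 8
lambda = 64/5
x = 16/5, y = 8/5, z = 16/5
Minimum value = 256/5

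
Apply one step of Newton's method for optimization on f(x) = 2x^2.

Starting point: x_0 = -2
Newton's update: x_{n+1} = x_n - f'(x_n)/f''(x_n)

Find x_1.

f(x) = 2x^2
f'(x) = 4x + (0), f''(x) = 4
Newton step: x_1 = x_0 - f'(x_0)/f''(x_0)
f'(-2) = -8
x_1 = -2 - -8/4 = 0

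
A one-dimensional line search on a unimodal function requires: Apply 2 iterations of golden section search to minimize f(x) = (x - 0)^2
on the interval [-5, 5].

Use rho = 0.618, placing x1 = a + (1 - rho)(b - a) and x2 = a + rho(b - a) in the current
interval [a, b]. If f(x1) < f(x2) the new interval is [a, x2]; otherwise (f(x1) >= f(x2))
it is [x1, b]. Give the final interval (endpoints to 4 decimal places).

Golden section search for min of f(x) = (x - 0)^2 on [-5, 5].
Each step: x1 = a + (1 - rho)(b - a), x2 = a + rho(b - a); if f(x1) < f(x2) keep [a, x2], otherwise keep [x1, b].
Step 1: [-5.0000, 5.0000], x1=-1.1800 (f=1.3924), x2=1.1800 (f=1.3924); f(x1) = f(x2) (tie, not '<') => keep [-1.1800, 5.0000]
Step 2: [-1.1800, 5.0000], x1=1.1808 (f=1.3942), x2=2.6392 (f=6.9656); f(x1) < f(x2) => keep [-1.1800, 2.6392]
Final interval: [-1.1800, 2.6392]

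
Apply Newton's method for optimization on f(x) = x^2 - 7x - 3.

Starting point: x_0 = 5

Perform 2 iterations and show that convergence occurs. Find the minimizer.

f(x) = x^2 - 7x - 3, f'(x) = 2x + (-7), f''(x) = 2
Step 1: f'(5) = 3, x_1 = 5 - 3/2 = 7/2
Step 2: f'(7/2) = 0, x_2 = 7/2 (converged)
Newton's method converges in 1 step for quadratics.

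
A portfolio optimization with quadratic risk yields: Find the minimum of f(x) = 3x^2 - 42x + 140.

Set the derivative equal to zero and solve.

f(x) = 3x^2 - 42x + 140
f'(x) = 6x + (-42) = 0
x = 42/6 = 7
f(7) = -7
Since f''(x) = 6 > 0, this is a minimum.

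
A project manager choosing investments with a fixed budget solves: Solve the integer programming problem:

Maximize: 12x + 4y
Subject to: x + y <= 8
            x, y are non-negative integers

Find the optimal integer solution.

Objective: 12x + 4y, constraint: x + y <= 8
Coefficient of x is 12 >= coefficient of y is 4, so allocate the entire budget to x.
Optimal: x = 8, y = 0, value = 96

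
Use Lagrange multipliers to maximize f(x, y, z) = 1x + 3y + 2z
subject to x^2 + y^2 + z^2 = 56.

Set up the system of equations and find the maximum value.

Lagrange conditions: 1 = 2*lambda*x, 3 = 2*lambda*y, 2 = 2*lambda*z
So x:1 = y:3 = z:2, i.e. x = 1t, y = 3t, z = 2t
Constraint: t^2*(1^2 + 3^2 + 2^2) = 56
  t^2 * 14 = 56  =>  t = sqrt(4)
Maximum = 1*1t + 3*3t + 2*2t = 14*sqrt(4) = 28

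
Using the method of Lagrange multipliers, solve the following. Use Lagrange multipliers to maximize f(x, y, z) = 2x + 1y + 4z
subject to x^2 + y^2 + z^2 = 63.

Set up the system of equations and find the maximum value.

Lagrange conditions: 2 = 2*lambda*x, 1 = 2*lambda*y, 4 = 2*lambda*z
So x:2 = y:1 = z:4, i.e. x = 2t, y = 1t, z = 4t
Constraint: t^2*(2^2 + 1^2 + 4^2) = 63
  t^2 * 21 = 63  =>  t = sqrt(3)
Maximum = 2*2t + 1*1t + 4*4t = 21*sqrt(3) = sqrt(1323)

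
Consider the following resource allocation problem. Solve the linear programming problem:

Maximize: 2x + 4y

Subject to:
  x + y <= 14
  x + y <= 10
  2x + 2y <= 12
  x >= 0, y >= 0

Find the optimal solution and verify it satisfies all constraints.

Feasible vertices: (0, 0), (0, 6), (6, 0)
Objective 2x + 4y at each vertex:
  (0, 0): 0
  (0, 6): 24
  (6, 0): 12
Maximum is 24 at (0, 6).
Verify constraints at (x, y) = (0, 6):
  1*0 + 1*6 = 6 <= 14
  1*0 + 1*6 = 6 <= 10
  2*0 + 2*6 = 12 <= 12 (active)
  x = 0 >= 0, y = 6 >= 0. All constraints satisfied.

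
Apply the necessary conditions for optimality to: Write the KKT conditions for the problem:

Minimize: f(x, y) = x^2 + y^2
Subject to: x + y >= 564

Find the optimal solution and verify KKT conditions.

KKT conditions for min x^2 + y^2 s.t. x + y >= 564:
Stationarity: 2x = mu, 2y = mu
So x = y = mu/2.
Complementary slackness: mu*(x + y - 564) = 0
Primal feasibility: x + y >= 564; dual feasibility: mu >= 0
If mu = 0 then x = y = 0, but 0 + 0 < 564 is infeasible, so the constraint is active.
Constraint active: x + y = 2*(mu/2) = 564 => mu = 564
x = y = 282, f = 159048
Verify: stationarity 2*282 = 564 = mu; primal 282 + 282 = 564 >= 564; dual mu = 564 >= 0; complementary slackness 564*(564 - 564) = 0. All KKT conditions hold.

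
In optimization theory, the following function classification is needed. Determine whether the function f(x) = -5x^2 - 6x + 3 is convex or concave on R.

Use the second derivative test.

f(x) = -5x^2 - 6x + 3
f'(x) = -10x - 6
f''(x) = -10
Since f''(x) = -10 < 0 for all x, f is concave on R.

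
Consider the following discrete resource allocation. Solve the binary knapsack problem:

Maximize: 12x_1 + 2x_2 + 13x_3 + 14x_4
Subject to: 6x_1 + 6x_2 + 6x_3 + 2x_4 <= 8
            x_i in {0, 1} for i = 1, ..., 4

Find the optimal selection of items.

Items: item 1 (v=12, w=6), item 2 (v=2, w=6), item 3 (v=13, w=6), item 4 (v=14, w=2)
Capacity: 8
Checking all 16 subsets (w = total weight, v = total value):
  {}: w = 0, v = 0
  {1}: w = 6, v = 12
  {2}: w = 6, v = 2
  {3}: w = 6, v = 13
  {4}: w = 2, v = 14
  {1, 2}: w = 12 > 8, infeasible
  {1, 3}: w = 12 > 8, infeasible
  {1, 4}: w = 8, v = 26
  {2, 3}: w = 12 > 8, infeasible
  {2, 4}: w = 8, v = 16
  {3, 4}: w = 8, v = 27
  {1, 2, 3}: w = 18 > 8, infeasible
  {1, 2, 4}: w = 14 > 8, infeasible
  {1, 3, 4}: w = 14 > 8, infeasible
  {2, 3, 4}: w = 14 > 8, infeasible
  {1, 2, 3, 4}: w = 20 > 8, infeasible
Best feasible subset: items [3, 4]
Total weight: 8 <= 8, total value: 27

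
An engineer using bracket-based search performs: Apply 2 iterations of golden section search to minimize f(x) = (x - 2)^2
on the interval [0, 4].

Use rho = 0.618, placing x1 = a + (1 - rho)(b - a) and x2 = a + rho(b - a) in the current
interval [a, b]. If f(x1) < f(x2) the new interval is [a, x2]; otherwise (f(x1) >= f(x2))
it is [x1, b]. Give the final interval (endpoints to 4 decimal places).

Golden section search for min of f(x) = (x - 2)^2 on [0, 4].
Each step: x1 = a + (1 - rho)(b - a), x2 = a + rho(b - a); if f(x1) < f(x2) keep [a, x2], otherwise keep [x1, b].
Step 1: [0.0000, 4.0000], x1=1.5280 (f=0.2228), x2=2.4720 (f=0.2228); f(x1) = f(x2) (tie, not '<') => keep [1.5280, 4.0000]
Step 2: [1.5280, 4.0000], x1=2.4723 (f=0.2231), x2=3.0557 (f=1.1145); f(x1) < f(x2) => keep [1.5280, 3.0557]
Final interval: [1.5280, 3.0557]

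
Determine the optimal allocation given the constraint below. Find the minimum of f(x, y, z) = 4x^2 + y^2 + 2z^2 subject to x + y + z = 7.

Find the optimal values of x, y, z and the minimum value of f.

Using Lagrange multipliers on f = 4x^2 + y^2 + 2z^2 with constraint x + y + z = 7:
Conditions: 2*4*x = lambda, 2*1*y = lambda, 2*2*z = lambda
So x = lambda/8, y = lambda/2, z = lambda/4
Substituting into constraint: lambda * (7/8) = 7
lambda = 8
x = 1, y = 4, z = 2
Minimum value = 28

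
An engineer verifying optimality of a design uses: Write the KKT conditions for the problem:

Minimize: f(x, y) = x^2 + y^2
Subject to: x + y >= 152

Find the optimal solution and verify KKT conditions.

KKT conditions for min x^2 + y^2 s.t. x + y >= 152:
Stationarity: 2x = mu, 2y = mu
So x = y = mu/2.
Complementary slackness: mu*(x + y - 152) = 0
Primal feasibility: x + y >= 152; dual feasibility: mu >= 0
If mu = 0 then x = y = 0, but 0 + 0 < 152 is infeasible, so the constraint is active.
Constraint active: x + y = 2*(mu/2) = 152 => mu = 152
x = y = 76, f = 11552
Verify: stationarity 2*76 = 152 = mu; primal 76 + 76 = 152 >= 152; dual mu = 152 >= 0; complementary slackness 152*(152 - 152) = 0. All KKT conditions hold.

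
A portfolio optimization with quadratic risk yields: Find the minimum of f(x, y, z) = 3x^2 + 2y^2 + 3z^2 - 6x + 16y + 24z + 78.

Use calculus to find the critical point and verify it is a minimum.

f(x,y,z) = 3x^2 + 2y^2 + 3z^2 - 6x + 16y + 24z + 78
df/dx = 6x + (-6) = 0 => x = 1
df/dy = 4y + (16) = 0 => y = -4
df/dz = 6z + (24) = 0 => z = -4
f(1,-4,-4) = 3*(1)^2 + 2*(-4)^2 + 3*(-4)^2 + -6*(1) + 16*(-4) + 24*(-4) + 78 = -5
Hessian is diagonal with entries 6, 4, 6 > 0, confirmed minimum.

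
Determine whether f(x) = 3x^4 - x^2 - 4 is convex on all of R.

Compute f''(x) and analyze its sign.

f(x) = 3x^4 - x^2 - 4
f'(x) = 12x^3 + -2x
f''(x) = 36x^2 + -2
f''(0) = -2 < 0, so not convex near x = 0
Therefore, f is not globally convex on R.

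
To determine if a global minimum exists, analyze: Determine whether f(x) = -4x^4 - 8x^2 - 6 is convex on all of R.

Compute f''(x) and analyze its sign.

f(x) = -4x^4 - 8x^2 - 6
f'(x) = -16x^3 + -16x
f''(x) = -48x^2 + -16
f''(x) = -48x^2 + -16 <= -16 < 0 for all x
Therefore, f is concave on R.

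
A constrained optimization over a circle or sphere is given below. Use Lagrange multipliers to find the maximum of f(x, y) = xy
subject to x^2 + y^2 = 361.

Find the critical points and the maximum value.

Lagrange conditions: y = 2*lambda*x and x = 2*lambda*y
If x = 0 then y = 0, violating the constraint, so x, y != 0.
Dividing: y/x = x/y => x^2 = y^2 => y = x or y = -x
Constraint: 2x^2 = 361 => x^2 = 361/2 => x = +/-sqrt(361/2)
Critical points: (sqrt(361/2), sqrt(361/2)), (-sqrt(361/2), -sqrt(361/2)), (sqrt(361/2), -sqrt(361/2)), (-sqrt(361/2), sqrt(361/2))
  y = x:  xy = x^2 = 361/2  at (sqrt(361/2), sqrt(361/2)) and (-sqrt(361/2), -sqrt(361/2))
  y = -x: xy = -x^2 = -361/2 at (sqrt(361/2), -sqrt(361/2)) and (-sqrt(361/2), sqrt(361/2))
Maximum xy = 361/2 at (sqrt(361/2), sqrt(361/2)) and (-sqrt(361/2), -sqrt(361/2))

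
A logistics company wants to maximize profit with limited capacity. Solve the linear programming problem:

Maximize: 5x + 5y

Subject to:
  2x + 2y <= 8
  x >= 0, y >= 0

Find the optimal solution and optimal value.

The feasible region has vertices at [(0, 0), (4, 0), (0, 4)].
Checking objective 5x + 5y at each vertex:
  (0, 0): 5*0 + 5*0 = 0
  (4, 0): 5*4 + 5*0 = 20
  (0, 4): 5*0 + 5*4 = 20
Maximum is 20 at (4, 0).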